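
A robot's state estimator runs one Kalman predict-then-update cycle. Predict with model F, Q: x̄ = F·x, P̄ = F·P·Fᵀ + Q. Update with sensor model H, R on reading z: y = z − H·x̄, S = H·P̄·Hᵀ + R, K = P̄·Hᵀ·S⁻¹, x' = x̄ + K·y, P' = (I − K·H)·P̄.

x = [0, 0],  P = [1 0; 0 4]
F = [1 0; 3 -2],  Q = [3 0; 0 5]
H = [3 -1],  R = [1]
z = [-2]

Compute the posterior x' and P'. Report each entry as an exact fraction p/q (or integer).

x̄ = F·x = [0, 0]
P̄ = F·P·Fᵀ + Q = [4 3; 3 30]
y = z − H·x̄ = [-2]
S = H·P̄·Hᵀ + R = [49]
K = P̄·Hᵀ·S⁻¹ = [9/49; -3/7]
x' = x̄ + K·y = [-18/49, 6/7]
P' = (I − K·H)·P̄ = [115/49 48/7; 48/7 21]

x' = [-18/49, 6/7]
P' = [115/49 48/7; 48/7 21]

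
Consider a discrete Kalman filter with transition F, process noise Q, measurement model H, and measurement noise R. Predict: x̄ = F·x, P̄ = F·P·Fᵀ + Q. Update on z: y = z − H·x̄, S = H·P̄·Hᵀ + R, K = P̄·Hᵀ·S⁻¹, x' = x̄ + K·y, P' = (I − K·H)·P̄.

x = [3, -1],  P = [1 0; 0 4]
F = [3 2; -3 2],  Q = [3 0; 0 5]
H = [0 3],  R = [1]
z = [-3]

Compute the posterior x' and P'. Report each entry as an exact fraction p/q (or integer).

x̄ = F·x = [7, -11]
P̄ = F·P·Fᵀ + Q = [28 7; 7 30]
y = z − H·x̄ = [30]
S = H·P̄·Hᵀ + R = [271]
K = P̄·Hᵀ·S⁻¹ = [21/271; 90/271]
x' = x̄ + K·y = [2527/271, -281/271]
P' = (I − K·H)·P̄ = [7147/271 7/271; 7/271 30/271]

x' = [2527/271, -281/271]
P' = [7147/271 7/271; 7/271 30/271]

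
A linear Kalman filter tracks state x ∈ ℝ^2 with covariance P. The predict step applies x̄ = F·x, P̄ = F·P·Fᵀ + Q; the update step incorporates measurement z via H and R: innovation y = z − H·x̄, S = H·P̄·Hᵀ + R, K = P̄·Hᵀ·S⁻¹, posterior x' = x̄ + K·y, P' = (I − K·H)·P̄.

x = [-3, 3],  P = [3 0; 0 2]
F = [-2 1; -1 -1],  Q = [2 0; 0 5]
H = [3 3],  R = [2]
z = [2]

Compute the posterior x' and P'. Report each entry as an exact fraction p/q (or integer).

x' = [318/77, -75/22]
P' = [332/77 -46/11; -46/11 47/11]

x̄ = F·x = [9, 0]
P̄ = F·P·Fᵀ + Q = [16 4; 4 10]
y = z − H·x̄ = [-25]
S = H·P̄·Hᵀ + R = [308]
K = P̄·Hᵀ·S⁻¹ = [15/77; 3/22]
x' = x̄ + K·y = [318/77, -75/22]
P' = (I − K·H)·P̄ = [332/77 -46/11; -46/11 47/11]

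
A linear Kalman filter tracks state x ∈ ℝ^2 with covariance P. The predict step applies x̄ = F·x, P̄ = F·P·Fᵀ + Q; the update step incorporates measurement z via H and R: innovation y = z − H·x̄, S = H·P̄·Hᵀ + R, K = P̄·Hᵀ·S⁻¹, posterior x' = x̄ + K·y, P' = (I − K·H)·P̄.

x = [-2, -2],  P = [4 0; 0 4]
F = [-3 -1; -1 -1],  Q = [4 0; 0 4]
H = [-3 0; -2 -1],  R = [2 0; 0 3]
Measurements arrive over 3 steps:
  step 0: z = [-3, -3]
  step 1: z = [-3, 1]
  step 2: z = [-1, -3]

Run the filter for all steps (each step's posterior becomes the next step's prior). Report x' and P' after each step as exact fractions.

step 0: x̄ = F·x = [8, 4]
step 0: P̄ = F·P·Fᵀ + Q = [44 16; 16 12]
step 0: y = z − H·x̄ = [21, 17]
step 0: S = H·P̄·Hᵀ + R = [398 312; 312 255]
step 0: K = P̄·Hᵀ·S⁻¹ = [-202/691 -104/2073; 248/691 -1268/2073]
step 0: x' = x̄ + K·y = [2090/2073, 2360/2073]
step 0: P' = (I − K·H)·P̄ = [404/2073 -496/2073; -496/2073 4796/2073]
step 1: x̄ = F·x = [-8630/2073, -4450/2073]
step 1: P̄ = F·P·Fᵀ + Q = [13748/2073 4024/2073; 4024/2073 12500/2073]
step 1: y = z − H·x̄ = [-10703/691, -19637/2073]
step 1: S = H·P̄·Hᵀ + R = [42626/691 31520/691; 31520/691 89807/2073]
step 1: K = P̄·Hᵀ·S⁻¹ = [-174498/613301 -31520/613301; 207156/613301 -358444/613301]
step 1: x' = x̄ + K·y = [448204/613301, -1129762/613301]
step 1: P' = (I − K·H)·P̄ = [116332/613301 -138104/613301; -138104/613301 1351540/613301]
step 2: x̄ = F·x = [-214850/613301, 681558/613301]
step 2: P̄ = F·P·Fᵀ + Q = [4023108/613301 1148120/613301; 1148120/613301 3644868/613301]
step 2: y = z − H·x̄ = [-1257851/613301, -1588045/613301]
step 2: S = H·P̄·Hᵀ + R = [37434574/613301 27583008/613301; 27583008/613301 26169683/613301]
step 2: K = P̄·Hᵀ·S⁻¹ = [-50744202/178402289 -9194336/178402289; 60113892/178402289 -103861756/178402289]
step 2: x' = x̄ + K·y = [65383772/178402289, 343900190/178402289]
step 2: P' = (I − K·H)·P̄ = [33829468/178402289 -40075928/178402289; -40075928/178402289 391737124/178402289]

step 0: x' = [2090/2073, 2360/2073], P' = [404/2073 -496/2073; -496/2073 4796/2073]
step 1: x' = [448204/613301, -1129762/613301], P' = [116332/613301 -138104/613301; -138104/613301 1351540/613301]
step 2: x' = [65383772/178402289, 343900190/178402289], P' = [33829468/178402289 -40075928/178402289; -40075928/178402289 391737124/178402289]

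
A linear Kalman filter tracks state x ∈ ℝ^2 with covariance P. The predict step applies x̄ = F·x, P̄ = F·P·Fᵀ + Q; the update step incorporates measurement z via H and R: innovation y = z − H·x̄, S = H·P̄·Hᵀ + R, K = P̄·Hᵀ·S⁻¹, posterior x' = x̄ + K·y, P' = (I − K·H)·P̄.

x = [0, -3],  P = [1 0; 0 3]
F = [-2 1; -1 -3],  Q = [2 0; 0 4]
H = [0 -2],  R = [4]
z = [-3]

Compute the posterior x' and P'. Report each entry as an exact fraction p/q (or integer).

x̄ = F·x = [-3, 9]
P̄ = F·P·Fᵀ + Q = [9 -7; -7 32]
y = z − H·x̄ = [15]
S = H·P̄·Hᵀ + R = [132]
K = P̄·Hᵀ·S⁻¹ = [7/66; -16/33]
x' = x̄ + K·y = [-31/22, 19/11]
P' = (I − K·H)·P̄ = [248/33 -7/33; -7/33 32/33]

x' = [-31/22, 19/11]
P' = [248/33 -7/33; -7/33 32/33]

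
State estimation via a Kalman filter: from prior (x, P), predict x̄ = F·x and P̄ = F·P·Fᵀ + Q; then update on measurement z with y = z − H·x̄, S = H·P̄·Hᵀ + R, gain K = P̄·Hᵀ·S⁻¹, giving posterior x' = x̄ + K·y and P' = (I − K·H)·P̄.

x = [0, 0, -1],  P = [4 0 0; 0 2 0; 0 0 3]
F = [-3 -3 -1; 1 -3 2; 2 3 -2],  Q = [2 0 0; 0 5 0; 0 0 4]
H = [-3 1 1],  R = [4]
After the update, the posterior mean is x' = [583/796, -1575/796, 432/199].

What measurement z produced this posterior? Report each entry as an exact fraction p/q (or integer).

x̄ = F·x = [1, -2, 2]
P̄ = F·P·Fᵀ + Q = [59 0 -36; 0 39 -22; -36 -22 50]
S = H·P̄·Hᵀ + R = [796]
K = P̄·Hᵀ·S⁻¹ = [-213/796; 17/796; 34/199]
x' − x̄ = [-213/796, 17/796, 34/199] = K·y
y = (KᵀK)⁻¹·Kᵀ·(x' − x̄) = [1]
z = y + H·x̄ = [1] + [-3] = [-2]

z = [-2]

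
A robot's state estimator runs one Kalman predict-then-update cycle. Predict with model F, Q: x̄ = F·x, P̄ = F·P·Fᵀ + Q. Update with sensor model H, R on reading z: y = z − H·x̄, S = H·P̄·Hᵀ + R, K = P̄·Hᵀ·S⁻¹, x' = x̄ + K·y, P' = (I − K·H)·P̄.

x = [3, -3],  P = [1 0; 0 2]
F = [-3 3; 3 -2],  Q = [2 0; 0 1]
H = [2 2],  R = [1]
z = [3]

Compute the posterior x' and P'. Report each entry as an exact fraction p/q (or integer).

x' = [-78/7, 87/7]
P' = [353/21 -115/7; -115/7 114/7]

x̄ = F·x = [-18, 15]
P̄ = F·P·Fᵀ + Q = [29 -21; -21 18]
y = z − H·x̄ = [9]
S = H·P̄·Hᵀ + R = [21]
K = P̄·Hᵀ·S⁻¹ = [16/21; -2/7]
x' = x̄ + K·y = [-78/7, 87/7]
P' = (I − K·H)·P̄ = [353/21 -115/7; -115/7 114/7]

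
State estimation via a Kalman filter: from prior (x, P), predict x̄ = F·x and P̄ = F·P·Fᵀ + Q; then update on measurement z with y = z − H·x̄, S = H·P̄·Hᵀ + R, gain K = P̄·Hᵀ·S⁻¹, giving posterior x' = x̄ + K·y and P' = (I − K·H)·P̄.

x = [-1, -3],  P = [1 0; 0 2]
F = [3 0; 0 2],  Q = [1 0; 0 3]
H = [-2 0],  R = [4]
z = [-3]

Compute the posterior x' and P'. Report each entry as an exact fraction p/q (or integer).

x' = [12/11, -6]
P' = [10/11 0; 0 11]

x̄ = F·x = [-3, -6]
P̄ = F·P·Fᵀ + Q = [10 0; 0 11]
y = z − H·x̄ = [-9]
S = H·P̄·Hᵀ + R = [44]
K = P̄·Hᵀ·S⁻¹ = [-5/11; 0]
x' = x̄ + K·y = [12/11, -6]
P' = (I − K·H)·P̄ = [10/11 0; 0 11]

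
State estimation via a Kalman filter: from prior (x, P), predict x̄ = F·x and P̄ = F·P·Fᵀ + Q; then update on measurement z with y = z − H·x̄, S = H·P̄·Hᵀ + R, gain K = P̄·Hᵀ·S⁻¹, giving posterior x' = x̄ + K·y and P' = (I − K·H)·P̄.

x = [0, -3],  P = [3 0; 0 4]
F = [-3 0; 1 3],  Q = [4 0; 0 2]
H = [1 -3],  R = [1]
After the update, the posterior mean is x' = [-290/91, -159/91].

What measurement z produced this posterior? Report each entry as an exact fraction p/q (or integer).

z = [2]

x̄ = F·x = [0, -9]
P̄ = F·P·Fᵀ + Q = [31 -9; -9 41]
S = H·P̄·Hᵀ + R = [455]
K = P̄·Hᵀ·S⁻¹ = [58/455; -132/455]
x' − x̄ = [-290/91, 660/91] = K·y
y = (KᵀK)⁻¹·Kᵀ·(x' − x̄) = [-25]
z = y + H·x̄ = [-25] + [27] = [2]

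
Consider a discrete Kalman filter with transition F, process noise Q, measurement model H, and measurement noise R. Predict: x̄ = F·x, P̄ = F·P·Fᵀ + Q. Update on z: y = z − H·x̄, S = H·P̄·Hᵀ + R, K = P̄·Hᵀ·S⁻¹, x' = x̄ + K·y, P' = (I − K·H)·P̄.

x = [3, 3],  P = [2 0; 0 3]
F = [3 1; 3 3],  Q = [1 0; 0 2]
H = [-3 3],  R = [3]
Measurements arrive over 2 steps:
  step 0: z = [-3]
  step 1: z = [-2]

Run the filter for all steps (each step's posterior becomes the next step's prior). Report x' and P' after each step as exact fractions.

step 0: x' = [447/46, 204/23], P' = [937/46 471/23; 471/23 481/23]
step 1: x' = [20313/6002, 16735/6002], P' = [60183/3001 124131/6002; 124131/6002 129889/6002]

step 0: x̄ = F·x = [12, 18]
step 0: P̄ = F·P·Fᵀ + Q = [22 27; 27 47]
step 0: y = z − H·x̄ = [-21]
step 0: S = H·P̄·Hᵀ + R = [138]
step 0: K = P̄·Hᵀ·S⁻¹ = [5/46; 10/23]
step 0: x' = x̄ + K·y = [447/46, 204/23]
step 0: P' = (I − K·H)·P̄ = [937/46 471/23; 471/23 481/23]
step 1: x̄ = F·x = [1749/46, 2565/46]
step 1: P̄ = F·P·Fᵀ + Q = [15093/46 22623/46; 22623/46 34139/46]
step 1: y = z − H·x̄ = [-1270/23]
step 1: S = H·P̄·Hᵀ + R = [18006/23]
step 1: K = P̄·Hᵀ·S⁻¹ = [3765/6002; 2879/3001]
step 1: x' = x̄ + K·y = [20313/6002, 16735/6002]
step 1: P' = (I − K·H)·P̄ = [60183/3001 124131/6002; 124131/6002 129889/6002]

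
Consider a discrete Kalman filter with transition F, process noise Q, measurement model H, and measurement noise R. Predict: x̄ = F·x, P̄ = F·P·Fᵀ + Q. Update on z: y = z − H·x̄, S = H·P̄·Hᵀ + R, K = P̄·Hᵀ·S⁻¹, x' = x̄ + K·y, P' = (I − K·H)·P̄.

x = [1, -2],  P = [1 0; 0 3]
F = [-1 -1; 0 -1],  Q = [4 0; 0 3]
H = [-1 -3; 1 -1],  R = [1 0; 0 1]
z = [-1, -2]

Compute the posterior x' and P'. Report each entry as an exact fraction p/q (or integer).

x' = [-798/713, 523/713]
P' = [398/713 -75/713; -75/713 84/713]

x̄ = F·x = [1, 2]
P̄ = F·P·Fᵀ + Q = [8 3; 3 6]
y = z − H·x̄ = [6, -1]
S = H·P̄·Hᵀ + R = [81 4; 4 9]
K = P̄·Hᵀ·S⁻¹ = [-173/713 473/713; -177/713 -159/713]
x' = x̄ + K·y = [-798/713, 523/713]
P' = (I − K·H)·P̄ = [398/713 -75/713; -75/713 84/713]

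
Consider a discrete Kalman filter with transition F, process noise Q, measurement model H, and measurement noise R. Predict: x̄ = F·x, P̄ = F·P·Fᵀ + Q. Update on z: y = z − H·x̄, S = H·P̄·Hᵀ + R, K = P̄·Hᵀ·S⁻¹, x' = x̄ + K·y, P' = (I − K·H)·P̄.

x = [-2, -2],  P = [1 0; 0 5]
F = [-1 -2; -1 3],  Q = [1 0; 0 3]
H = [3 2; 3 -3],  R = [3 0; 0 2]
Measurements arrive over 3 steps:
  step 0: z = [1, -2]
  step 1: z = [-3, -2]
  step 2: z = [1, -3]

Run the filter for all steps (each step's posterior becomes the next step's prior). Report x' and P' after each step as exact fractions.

step 0: x' = [3099/56906, 39937/56906], P' = [8427/56906 3381/56906; 3381/56906 10959/56906]
step 1: x' = [-17873819/21172706, -2343465/21172706], P' = [5966731/42345412 2330589/42345412; 2330589/42345412 7870995/42345412]
step 2: x' = [-4835039917/46012055611, 39145063622/46012055611], P' = [12949128239/92024111222 5058925617/92024111222; 5058925617/92024111222 17100544083/92024111222]

step 0: x̄ = F·x = [6, -4]
step 0: P̄ = F·P·Fᵀ + Q = [22 -29; -29 49]
step 0: y = z − H·x̄ = [-9, -32]
step 0: S = H·P̄·Hᵀ + R = [49 -9; -9 1163]
step 0: K = P̄·Hᵀ·S⁻¹ = [10681/56906 7569/56906; 10687/56906 -11367/56906]
step 0: x' = x̄ + K·y = [3099/56906, 39937/56906]
step 0: P' = (I − K·H)·P̄ = [8427/56906 3381/56906; 3381/56906 10959/56906]
step 1: x̄ = F·x = [-82973/56906, 58356/28453]
step 1: P̄ = F·P·Fᵀ + Q = [122693/56906 -30354/28453; -30354/28453 128745/28453]
step 1: y = z − H·x̄ = [-155223/56906, 485243/56906]
step 1: S = H·P̄·Hᵀ + R = [1576419/56906 -258579/56906; -258579/56906 4628203/56906]
step 1: K = P̄·Hᵀ·S⁻¹ = [47901/269716 5454213/42345412; 48267/269716 -8310609/42345412]
step 1: x' = x̄ + K·y = [-17873819/21172706, -2343465/21172706]
step 1: P' = (I − K·H)·P̄ = [5966731/42345412 2330589/42345412; 2330589/42345412 7870995/42345412]
step 2: x̄ = F·x = [22560749/21172706, 5421712/10586353]
step 2: P̄ = F·P·Fᵀ + Q = [89118479/42345412 -10897457/10586353; -10897457/10586353 47464597/10586353]
step 2: y = z − H·x̄ = [-68196389/21172706, -98670093/21172706]
step 2: S = H·P̄·Hᵀ + R = [1165458163/42345412 -206314533/42345412; -206314533/42345412 3380099531/42345412]
step 2: K = P̄·Hᵀ·S⁻¹ = [16321745317/92024111222 11835303933/92024111222; 16459288339/92024111222 -18062427699/92024111222]
step 2: x' = x̄ + K·y = [-4835039917/46012055611, 39145063622/46012055611]
step 2: P' = (I − K·H)·P̄ = [12949128239/92024111222 5058925617/92024111222; 5058925617/92024111222 17100544083/92024111222]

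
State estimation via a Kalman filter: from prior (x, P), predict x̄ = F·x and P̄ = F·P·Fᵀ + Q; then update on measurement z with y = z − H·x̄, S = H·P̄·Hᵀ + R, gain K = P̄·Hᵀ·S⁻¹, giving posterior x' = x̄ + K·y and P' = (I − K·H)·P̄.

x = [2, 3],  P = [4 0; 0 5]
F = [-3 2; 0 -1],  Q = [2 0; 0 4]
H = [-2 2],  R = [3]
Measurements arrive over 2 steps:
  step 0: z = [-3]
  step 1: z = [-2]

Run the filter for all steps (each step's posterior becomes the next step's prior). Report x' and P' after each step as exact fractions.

step 0: x̄ = F·x = [0, -3]
step 0: P̄ = F·P·Fᵀ + Q = [58 -10; -10 9]
step 0: y = z − H·x̄ = [3]
step 0: S = H·P̄·Hᵀ + R = [351]
step 0: K = P̄·Hᵀ·S⁻¹ = [-136/351; 38/351]
step 0: x' = x̄ + K·y = [-136/117, -313/117]
step 0: P' = (I − K·H)·P̄ = [1862/351 1658/351; 1658/351 1715/351]
step 1: x̄ = F·x = [-218/117, 313/117]
step 1: P̄ = F·P·Fᵀ + Q = [4424/351 1544/351; 1544/351 3119/351]
step 1: y = z − H·x̄ = [-144/13]
step 1: S = H·P̄·Hᵀ + R = [699/13]
step 1: K = P̄·Hᵀ·S⁻¹ = [-640/2097; 350/2097]
step 1: x' = x̄ + K·y = [3182/2097, 1733/2097]
step 1: P' = (I − K·H)·P̄ = [15928/2097 14968/2097; 14968/2097 15493/2097]

step 0: x' = [-136/117, -313/117], P' = [1862/351 1658/351; 1658/351 1715/351]
step 1: x' = [3182/2097, 1733/2097], P' = [15928/2097 14968/2097; 14968/2097 15493/2097]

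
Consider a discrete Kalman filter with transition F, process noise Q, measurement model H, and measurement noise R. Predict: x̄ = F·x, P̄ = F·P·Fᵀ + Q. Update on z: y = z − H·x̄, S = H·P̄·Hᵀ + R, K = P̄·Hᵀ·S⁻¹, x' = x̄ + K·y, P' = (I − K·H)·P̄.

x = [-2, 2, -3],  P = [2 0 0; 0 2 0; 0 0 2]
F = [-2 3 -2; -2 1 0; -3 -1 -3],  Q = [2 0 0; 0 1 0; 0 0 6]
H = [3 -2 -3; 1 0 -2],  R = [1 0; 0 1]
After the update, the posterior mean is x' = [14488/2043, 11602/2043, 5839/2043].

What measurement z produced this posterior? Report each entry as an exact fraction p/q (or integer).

x̄ = F·x = [16, 6, 13]
P̄ = F·P·Fᵀ + Q = [36 14 18; 14 11 10; 18 10 44]
S = H·P̄·Hᵀ + R = [393 222; 222 141]
K = P̄·Hᵀ·S⁻¹ = [1222/2043 -1924/2043; -26/2043 -46/2043; 574/2043 -1918/2043]
x' − x̄ = [-18200/2043, -656/2043, -20720/2043] = K·y
y = (KᵀK)⁻¹·Kᵀ·(x' − x̄) = [4, 12]
z = y + H·x̄ = [4, 12] + [-3, -10] = [1, 2]

z = [1, 2]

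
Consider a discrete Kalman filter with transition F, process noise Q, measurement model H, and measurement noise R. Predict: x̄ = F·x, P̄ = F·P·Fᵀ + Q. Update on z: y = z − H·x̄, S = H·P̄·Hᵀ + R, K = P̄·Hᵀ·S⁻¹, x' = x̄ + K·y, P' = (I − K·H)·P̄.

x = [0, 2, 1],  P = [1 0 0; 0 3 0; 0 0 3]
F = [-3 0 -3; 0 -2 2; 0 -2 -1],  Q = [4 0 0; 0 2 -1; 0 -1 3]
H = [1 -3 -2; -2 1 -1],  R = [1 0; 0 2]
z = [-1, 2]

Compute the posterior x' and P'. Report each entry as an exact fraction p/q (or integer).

x̄ = F·x = [-3, -2, -5]
P̄ = F·P·Fᵀ + Q = [40 -18 9; -18 26 5; 9 5 18]
y = z − H·x̄ = [-14, -7]
S = H·P̄·Hᵀ + R = [479 -216; -216 304]
K = P̄·Hᵀ·S⁻¹ = [-1/12370 -34837/98960; -2489/12370 4407/98960; -2433/12370 -23921/98960]
x' = x̄ + K·y = [-52909/98960, 49999/98960, -54857/98960]
P' = (I − K·H)·P̄ = [231449/98960 203581/98960 -189643/98960; 203581/98960 211089/98960 -204887/98960; -189643/98960 -204887/98960 222241/98960]

x' = [-52909/98960, 49999/98960, -54857/98960]
P' = [231449/98960 203581/98960 -189643/98960; 203581/98960 211089/98960 -204887/98960; -189643/98960 -204887/98960 222241/98960]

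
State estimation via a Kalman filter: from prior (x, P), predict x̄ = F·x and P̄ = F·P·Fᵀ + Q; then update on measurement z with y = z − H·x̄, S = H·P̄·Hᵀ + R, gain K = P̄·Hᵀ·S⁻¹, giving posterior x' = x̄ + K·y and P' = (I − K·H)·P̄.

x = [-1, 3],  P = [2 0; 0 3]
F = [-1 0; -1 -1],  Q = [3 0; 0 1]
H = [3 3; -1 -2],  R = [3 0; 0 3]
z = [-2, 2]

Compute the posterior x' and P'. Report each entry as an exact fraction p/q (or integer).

x' = [257/253, -416/253]
P' = [353/253 -280/253; -280/253 278/253]

x̄ = F·x = [1, -2]
P̄ = F·P·Fᵀ + Q = [5 2; 2 6]
y = z − H·x̄ = [1, -1]
S = H·P̄·Hᵀ + R = [138 -69; -69 40]
K = P̄·Hᵀ·S⁻¹ = [73/253 3/11; -2/253 -4/11]
x' = x̄ + K·y = [257/253, -416/253]
P' = (I − K·H)·P̄ = [353/253 -280/253; -280/253 278/253]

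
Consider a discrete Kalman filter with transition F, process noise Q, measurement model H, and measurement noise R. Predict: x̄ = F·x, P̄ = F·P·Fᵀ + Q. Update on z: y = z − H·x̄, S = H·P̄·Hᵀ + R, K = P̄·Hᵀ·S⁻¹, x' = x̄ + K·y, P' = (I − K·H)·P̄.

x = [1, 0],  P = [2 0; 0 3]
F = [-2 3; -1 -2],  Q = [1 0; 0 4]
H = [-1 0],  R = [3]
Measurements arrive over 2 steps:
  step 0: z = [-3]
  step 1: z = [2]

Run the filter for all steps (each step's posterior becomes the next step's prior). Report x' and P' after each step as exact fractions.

step 0: x' = [34/13, -109/39], P' = [36/13 -14/13; -14/13 506/39]
step 1: x' = [-4217/1882, -8225/2823], P' = [5529/1882 -1431/941; -1431/941 48442/2823]

step 0: x̄ = F·x = [-2, -1]
step 0: P̄ = F·P·Fᵀ + Q = [36 -14; -14 18]
step 0: y = z − H·x̄ = [-5]
step 0: S = H·P̄·Hᵀ + R = [39]
step 0: K = P̄·Hᵀ·S⁻¹ = [-12/13; 14/39]
step 0: x' = x̄ + K·y = [34/13, -109/39]
step 0: P' = (I − K·H)·P̄ = [36/13 -14/13; -14/13 506/39]
step 1: x̄ = F·x = [-177/13, 116/39]
step 1: P̄ = F·P·Fᵀ + Q = [1843/13 -954/13; -954/13 2120/39]
step 1: y = z − H·x̄ = [-151/13]
step 1: S = H·P̄·Hᵀ + R = [1882/13]
step 1: K = P̄·Hᵀ·S⁻¹ = [-1843/1882; 477/941]
step 1: x' = x̄ + K·y = [-4217/1882, -8225/2823]
step 1: P' = (I − K·H)·P̄ = [5529/1882 -1431/941; -1431/941 48442/2823]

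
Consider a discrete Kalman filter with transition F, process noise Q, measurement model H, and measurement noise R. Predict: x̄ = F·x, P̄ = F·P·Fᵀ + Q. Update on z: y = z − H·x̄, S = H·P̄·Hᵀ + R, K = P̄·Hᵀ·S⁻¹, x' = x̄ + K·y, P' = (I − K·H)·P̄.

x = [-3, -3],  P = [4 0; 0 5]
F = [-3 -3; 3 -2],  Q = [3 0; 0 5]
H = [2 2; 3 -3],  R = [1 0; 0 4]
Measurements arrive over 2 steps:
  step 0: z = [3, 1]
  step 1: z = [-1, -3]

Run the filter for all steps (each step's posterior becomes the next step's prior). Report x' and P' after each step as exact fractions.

step 0: x' = [701838/736217, 417339/736217], P' = [127536/736217 -35640/736217; -35640/736217 127444/736217]
step 1: x' = [-2009181441/2290317944, 708334267/2290317944], P' = [769067679/4580635888 -212118525/4580635888; -212118525/4580635888 776685335/4580635888]

step 0: x̄ = F·x = [18, -3]
step 0: P̄ = F·P·Fᵀ + Q = [84 -6; -6 61]
step 0: y = z − H·x̄ = [-27, -62]
step 0: S = H·P̄·Hᵀ + R = [533 138; 138 1417]
step 0: K = P̄·Hᵀ·S⁻¹ = [183792/736217 122382/736217; 183608/736217 -122313/736217]
step 0: x' = x̄ + K·y = [701838/736217, 417339/736217]
step 0: P' = (I − K·H)·P̄ = [127536/736217 -35640/736217; -35640/736217 127444/736217]
step 1: x̄ = F·x = [-3357531/736217, 1270836/736217]
step 1: P̄ = F·P·Fᵀ + Q = [3861951/736217 -276240/736217; -276240/736217 5766365/736217]
step 1: y = z − H·x̄ = [3437173/736217, 11676450/736217]
step 1: S = H·P̄·Hᵀ + R = [37039561/736217 -11426484/736217; -11426484/736217 94572032/736217]
step 1: K = P̄·Hᵀ·S⁻¹ = [278474577/1145158972 735889653/4580635888; 282283405/1145158972 -741602895/4580635888]
step 1: x' = x̄ + K·y = [-2009181441/2290317944, 708334267/2290317944]
step 1: P' = (I − K·H)·P̄ = [769067679/4580635888 -212118525/4580635888; -212118525/4580635888 776685335/4580635888]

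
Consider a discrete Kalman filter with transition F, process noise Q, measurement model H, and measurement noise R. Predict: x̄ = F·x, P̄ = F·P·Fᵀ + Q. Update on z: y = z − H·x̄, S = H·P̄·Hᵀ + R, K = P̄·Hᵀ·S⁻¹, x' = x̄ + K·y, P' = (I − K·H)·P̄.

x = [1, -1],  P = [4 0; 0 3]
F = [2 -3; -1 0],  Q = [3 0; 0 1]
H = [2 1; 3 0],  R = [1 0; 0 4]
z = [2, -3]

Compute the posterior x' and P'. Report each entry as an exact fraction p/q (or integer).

x̄ = F·x = [5, -1]
P̄ = F·P·Fᵀ + Q = [46 -8; -8 5]
y = z − H·x̄ = [-7, -18]
S = H·P̄·Hᵀ + R = [158 252; 252 418]
K = P̄·Hᵀ·S⁻¹ = [84/635 159/635; 145/254 -51/127]
x' = x̄ + K·y = [-55/127, 567/254]
P' = (I − K·H)·P̄ = [212/635 -68/127; -68/127 417/254]

x' = [-55/127, 567/254]
P' = [212/635 -68/127; -68/127 417/254]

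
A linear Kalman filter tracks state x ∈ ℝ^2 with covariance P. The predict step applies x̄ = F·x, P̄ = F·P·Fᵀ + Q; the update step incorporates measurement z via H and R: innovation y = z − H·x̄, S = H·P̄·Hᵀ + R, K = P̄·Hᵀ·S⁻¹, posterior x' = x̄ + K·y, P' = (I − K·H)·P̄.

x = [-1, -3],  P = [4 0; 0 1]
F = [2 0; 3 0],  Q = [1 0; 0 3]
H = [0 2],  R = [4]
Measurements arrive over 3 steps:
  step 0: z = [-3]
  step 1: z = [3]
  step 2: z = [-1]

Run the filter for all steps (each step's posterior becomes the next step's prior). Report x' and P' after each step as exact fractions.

step 0: x' = [-11/10, -123/80], P' = [13/5 3/5; 3/5 39/40]
step 1: x' = [73/137, 363/274], P' = [345/137 78/137; 78/137 132/137]
step 2: x' = [-451/3653, -1539/3653], P' = [9173/3653 2070/3653; 2070/3653 3516/3653]

step 0: x̄ = F·x = [-2, -3]
step 0: P̄ = F·P·Fᵀ + Q = [17 24; 24 39]
step 0: y = z − H·x̄ = [3]
step 0: S = H·P̄·Hᵀ + R = [160]
step 0: K = P̄·Hᵀ·S⁻¹ = [3/10; 39/80]
step 0: x' = x̄ + K·y = [-11/10, -123/80]
step 0: P' = (I − K·H)·P̄ = [13/5 3/5; 3/5 39/40]
step 1: x̄ = F·x = [-11/5, -33/10]
step 1: P̄ = F·P·Fᵀ + Q = [57/5 78/5; 78/5 132/5]
step 1: y = z − H·x̄ = [48/5]
step 1: S = H·P̄·Hᵀ + R = [548/5]
step 1: K = P̄·Hᵀ·S⁻¹ = [39/137; 66/137]
step 1: x' = x̄ + K·y = [73/137, 363/274]
step 1: P' = (I − K·H)·P̄ = [345/137 78/137; 78/137 132/137]
step 2: x̄ = F·x = [146/137, 219/137]
step 2: P̄ = F·P·Fᵀ + Q = [1517/137 2070/137; 2070/137 3516/137]
step 2: y = z − H·x̄ = [-575/137]
step 2: S = H·P̄·Hᵀ + R = [14612/137]
step 2: K = P̄·Hᵀ·S⁻¹ = [1035/3653; 1758/3653]
step 2: x' = x̄ + K·y = [-451/3653, -1539/3653]
step 2: P' = (I − K·H)·P̄ = [9173/3653 2070/3653; 2070/3653 3516/3653]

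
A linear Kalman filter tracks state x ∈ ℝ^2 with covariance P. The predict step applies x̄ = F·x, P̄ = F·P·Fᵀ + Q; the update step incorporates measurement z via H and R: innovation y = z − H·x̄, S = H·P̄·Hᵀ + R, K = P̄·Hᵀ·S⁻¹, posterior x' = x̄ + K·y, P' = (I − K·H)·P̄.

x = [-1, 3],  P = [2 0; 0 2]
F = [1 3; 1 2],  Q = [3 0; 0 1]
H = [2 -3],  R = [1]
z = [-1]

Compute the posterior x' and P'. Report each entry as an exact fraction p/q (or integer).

x' = [23/3, 65/12]
P' = [67/3 89/6; 89/6 239/24]

x̄ = F·x = [8, 5]
P̄ = F·P·Fᵀ + Q = [23 14; 14 11]
y = z − H·x̄ = [-2]
S = H·P̄·Hᵀ + R = [24]
K = P̄·Hᵀ·S⁻¹ = [1/6; -5/24]
x' = x̄ + K·y = [23/3, 65/12]
P' = (I − K·H)·P̄ = [67/3 89/6; 89/6 239/24]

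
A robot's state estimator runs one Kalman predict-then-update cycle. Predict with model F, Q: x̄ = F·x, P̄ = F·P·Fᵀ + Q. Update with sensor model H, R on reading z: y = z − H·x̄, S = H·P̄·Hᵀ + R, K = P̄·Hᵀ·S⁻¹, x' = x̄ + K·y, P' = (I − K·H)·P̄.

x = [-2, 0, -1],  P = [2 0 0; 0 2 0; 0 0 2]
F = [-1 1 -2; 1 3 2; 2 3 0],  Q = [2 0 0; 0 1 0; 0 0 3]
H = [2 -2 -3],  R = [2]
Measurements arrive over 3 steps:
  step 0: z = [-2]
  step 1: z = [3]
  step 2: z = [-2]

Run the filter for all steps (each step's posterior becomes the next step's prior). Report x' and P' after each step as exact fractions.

step 0: x' = [1928/707, 1132/707, 982/707], P' = [8998/707 1132/707 5224/707; 1132/707 3079/707 -1210/707; 5224/707 -1210/707 4374/707]
step 1: x' = [5410347/2607554, 1011563/2607554, 177142/1303777], P' = [111991311/2607554 16236759/2607554 31834633/1303777; 16236759/2607554 6426653/2607554 3408671/1303777; 31834633/1303777 3408671/1303777 19092088/1303777]
step 2: x' = [29802025715/30662579471, -11991542181/30662579471, 48347346880/30662579471], P' = [539023681957/30662579471 77028749037/30662579471 305588684924/30662579471; 77028749037/30662579471 58943429158/30662579471 15262547710/30662579471; 305588684924/30662579471 15262547710/30662579471 196621102570/30662579471]

step 0: x̄ = F·x = [4, -4, -4]
step 0: P̄ = F·P·Fᵀ + Q = [14 -4 2; -4 29 22; 2 22 29]
step 0: y = z − H·x̄ = [-30]
step 0: S = H·P̄·Hᵀ + R = [707]
step 0: K = P̄·Hᵀ·S⁻¹ = [30/707; -132/707; -127/707]
step 0: x' = x̄ + K·y = [1928/707, 1132/707, 982/707]
step 0: P' = (I − K·H)·P̄ = [8998/707 1132/707 5224/707; 1132/707 3079/707 -1210/707; 5224/707 -1210/707 4374/707]
step 1: x̄ = F·x = [-2760/707, 7288/707, 1036/101]
step 1: P̄ = F·P·Fᵀ + Q = [54459/707 -35577/707 -3361/101; -35577/707 68080/707 9933/101; -3361/101 9933/101 11344/101]
step 1: y = z − H·x̄ = [43973/707]
step 1: S = H·P̄·Hᵀ + R = [2607554/707]
step 1: K = P̄·Hᵀ·S⁻¹ = [250653/2607554; -415907/2607554; -212170/1303777]
step 1: x' = x̄ + K·y = [5410347/2607554, 1011563/2607554, 177142/1303777]
step 1: P' = (I − K·H)·P̄ = [111991311/2607554 16236759/2607554 31834633/1303777; 16236759/2607554 6426653/2607554 3408671/1303777; 31834633/1303777 3408671/1303777 19092088/1303777]
step 2: x̄ = F·x = [-2553676/1303777, 4576802/1303777, 142839/26882]
step 2: P̄ = F·P·Fᵀ + Q = [235651977/1303777 -279934003/1303777 -2662477/13441; -279934003/1303777 379540584/1303777 3729559/13441; -2662477/13441 3729559/13441 7303803/26882]
step 2: y = z − H·x̄ = [64872953/2607554]
step 2: S = H·P̄·Hᵀ + R = [30662579471/2607554]
step 2: K = P̄·Hᵀ·S⁻¹ = [3611905534/30662579471; -4808501686/30662579471; -4605516641/30662579471]
step 2: x' = x̄ + K·y = [29802025715/30662579471, -11991542181/30662579471, 48347346880/30662579471]
step 2: P' = (I − K·H)·P̄ = [539023681957/30662579471 77028749037/30662579471 305588684924/30662579471; 77028749037/30662579471 58943429158/30662579471 15262547710/30662579471; 305588684924/30662579471 15262547710/30662579471 196621102570/30662579471]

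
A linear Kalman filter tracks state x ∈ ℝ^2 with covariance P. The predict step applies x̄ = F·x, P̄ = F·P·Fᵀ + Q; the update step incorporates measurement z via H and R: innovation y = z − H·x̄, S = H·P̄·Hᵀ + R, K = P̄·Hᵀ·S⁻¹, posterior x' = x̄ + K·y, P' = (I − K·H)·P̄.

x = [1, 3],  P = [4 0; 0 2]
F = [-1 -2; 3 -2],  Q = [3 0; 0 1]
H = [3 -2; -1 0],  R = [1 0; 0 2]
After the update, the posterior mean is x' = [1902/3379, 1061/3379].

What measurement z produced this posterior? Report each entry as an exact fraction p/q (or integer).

z = [1, -2]

x̄ = F·x = [-7, -3]
P̄ = F·P·Fᵀ + Q = [15 -4; -4 45]
S = H·P̄·Hᵀ + R = [364 -53; -53 17]
K = P̄·Hᵀ·S⁻¹ = [106/3379 -2651/3379; -1522/3379 -3950/3379]
x' − x̄ = [25555/3379, 11198/3379] = K·y
y = (KᵀK)⁻¹·Kᵀ·(x' − x̄) = [16, -9]
z = y + H·x̄ = [16, -9] + [-15, 7] = [1, -2]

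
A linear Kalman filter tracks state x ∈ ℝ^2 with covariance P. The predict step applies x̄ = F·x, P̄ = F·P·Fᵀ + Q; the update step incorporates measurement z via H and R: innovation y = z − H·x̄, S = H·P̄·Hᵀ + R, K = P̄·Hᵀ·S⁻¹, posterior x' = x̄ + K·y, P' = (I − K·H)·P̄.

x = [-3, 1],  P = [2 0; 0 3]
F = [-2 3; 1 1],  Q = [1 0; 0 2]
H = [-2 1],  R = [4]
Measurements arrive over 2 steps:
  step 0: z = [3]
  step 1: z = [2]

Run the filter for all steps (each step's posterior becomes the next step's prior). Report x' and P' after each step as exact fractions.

step 0: x' = [-326/135, -113/45], P' = [371/135 158/45; 158/45 104/15]
step 1: x' = [-7457/2065, -1564/295], P' = [10217/2065 2214/295; 2214/295 4136/295]

step 0: x̄ = F·x = [9, -2]
step 0: P̄ = F·P·Fᵀ + Q = [36 5; 5 7]
step 0: y = z − H·x̄ = [23]
step 0: S = H·P̄·Hᵀ + R = [135]
step 0: K = P̄·Hᵀ·S⁻¹ = [-67/135; -1/45]
step 0: x' = x̄ + K·y = [-326/135, -113/45]
step 0: P' = (I − K·H)·P̄ = [371/135 158/45; 158/45 104/15]
step 1: x̄ = F·x = [-73/27, -133/27]
step 1: P̄ = F·P·Fᵀ + Q = [871/27 508/27; 508/27 505/27]
step 1: y = z − H·x̄ = [41/27]
step 1: S = H·P̄·Hᵀ + R = [2065/27]
step 1: K = P̄·Hᵀ·S⁻¹ = [-1234/2065; -73/295]
step 1: x' = x̄ + K·y = [-7457/2065, -1564/295]
step 1: P' = (I − K·H)·P̄ = [10217/2065 2214/295; 2214/295 4136/295]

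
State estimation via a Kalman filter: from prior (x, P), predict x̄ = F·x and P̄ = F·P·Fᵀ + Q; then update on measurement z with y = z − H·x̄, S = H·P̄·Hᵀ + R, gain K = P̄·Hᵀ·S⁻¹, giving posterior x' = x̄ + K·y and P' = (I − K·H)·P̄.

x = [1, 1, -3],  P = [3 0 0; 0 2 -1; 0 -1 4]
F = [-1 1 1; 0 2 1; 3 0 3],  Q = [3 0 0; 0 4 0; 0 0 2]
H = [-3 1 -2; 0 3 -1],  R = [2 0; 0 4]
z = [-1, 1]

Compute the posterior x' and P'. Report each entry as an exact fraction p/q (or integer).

x̄ = F·x = [-3, -1, -6]
P̄ = F·P·Fᵀ + Q = [10 5 0; 5 12 6; 0 6 65]
y = z − H·x̄ = [-21, -2]
S = H·P̄·Hᵀ + R = [310 79; 79 141]
K = P̄·Hᵀ·S⁻¹ = [-4710/37469 6625/37469; -4485/37469 10485/37469; -13771/37469 -4774/37469]
x' = x̄ + K·y = [-26747/37469, 35746/37469, 73925/37469]
P' = (I − K·H)·P̄ = [157565/37469 -82055/37469 -272665/37469; -82055/37469 67803/37469 161469/37469; -272665/37469 161469/37469 503503/37469]

x' = [-26747/37469, 35746/37469, 73925/37469]
P' = [157565/37469 -82055/37469 -272665/37469; -82055/37469 67803/37469 161469/37469; -272665/37469 161469/37469 503503/37469]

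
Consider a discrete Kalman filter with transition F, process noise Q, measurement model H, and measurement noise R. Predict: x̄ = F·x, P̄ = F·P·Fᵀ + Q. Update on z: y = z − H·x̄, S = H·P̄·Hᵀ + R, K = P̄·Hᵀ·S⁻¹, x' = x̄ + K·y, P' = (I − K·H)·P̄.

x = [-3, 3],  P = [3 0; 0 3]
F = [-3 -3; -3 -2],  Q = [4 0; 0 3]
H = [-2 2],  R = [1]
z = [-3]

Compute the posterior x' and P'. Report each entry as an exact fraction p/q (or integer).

x' = [234/41, 177/41]
P' = [1702/41 1689/41; 1689/41 1686/41]

x̄ = F·x = [0, 3]
P̄ = F·P·Fᵀ + Q = [58 45; 45 42]
y = z − H·x̄ = [-9]
S = H·P̄·Hᵀ + R = [41]
K = P̄·Hᵀ·S⁻¹ = [-26/41; -6/41]
x' = x̄ + K·y = [234/41, 177/41]
P' = (I − K·H)·P̄ = [1702/41 1689/41; 1689/41 1686/41]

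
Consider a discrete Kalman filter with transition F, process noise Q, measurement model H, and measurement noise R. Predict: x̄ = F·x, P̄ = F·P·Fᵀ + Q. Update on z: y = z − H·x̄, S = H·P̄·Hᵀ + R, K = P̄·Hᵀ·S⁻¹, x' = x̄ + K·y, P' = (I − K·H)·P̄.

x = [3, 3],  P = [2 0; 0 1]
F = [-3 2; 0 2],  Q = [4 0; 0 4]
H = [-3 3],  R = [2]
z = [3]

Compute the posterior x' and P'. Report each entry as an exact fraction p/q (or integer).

x̄ = F·x = [-3, 6]
P̄ = F·P·Fᵀ + Q = [26 4; 4 8]
y = z − H·x̄ = [-24]
S = H·P̄·Hᵀ + R = [236]
K = P̄·Hᵀ·S⁻¹ = [-33/118; 3/59]
x' = x̄ + K·y = [219/59, 282/59]
P' = (I − K·H)·P̄ = [445/59 434/59; 434/59 436/59]

x' = [219/59, 282/59]
P' = [445/59 434/59; 434/59 436/59]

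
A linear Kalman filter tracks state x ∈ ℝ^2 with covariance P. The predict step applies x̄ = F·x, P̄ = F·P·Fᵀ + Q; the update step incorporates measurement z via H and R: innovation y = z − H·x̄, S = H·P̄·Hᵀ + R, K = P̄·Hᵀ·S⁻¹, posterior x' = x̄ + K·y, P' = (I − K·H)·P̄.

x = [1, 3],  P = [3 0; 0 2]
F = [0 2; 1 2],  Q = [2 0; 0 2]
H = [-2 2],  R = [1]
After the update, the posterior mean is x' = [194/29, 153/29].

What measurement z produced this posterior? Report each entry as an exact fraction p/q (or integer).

x̄ = F·x = [6, 7]
P̄ = F·P·Fᵀ + Q = [10 8; 8 13]
S = H·P̄·Hᵀ + R = [29]
K = P̄·Hᵀ·S⁻¹ = [-4/29; 10/29]
x' − x̄ = [20/29, -50/29] = K·y
y = (KᵀK)⁻¹·Kᵀ·(x' − x̄) = [-5]
z = y + H·x̄ = [-5] + [2] = [-3]

z = [-3]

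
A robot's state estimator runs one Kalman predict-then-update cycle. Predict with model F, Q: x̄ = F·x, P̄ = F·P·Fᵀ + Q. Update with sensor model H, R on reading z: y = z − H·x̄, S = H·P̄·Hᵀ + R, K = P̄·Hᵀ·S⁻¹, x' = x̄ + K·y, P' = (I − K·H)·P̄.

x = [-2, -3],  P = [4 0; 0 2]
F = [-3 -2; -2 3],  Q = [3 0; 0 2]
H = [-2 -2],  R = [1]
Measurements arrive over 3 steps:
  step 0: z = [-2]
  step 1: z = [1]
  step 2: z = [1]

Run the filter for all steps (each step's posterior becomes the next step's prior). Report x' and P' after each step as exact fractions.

step 0: x' = [1244/143, -1099/143], P' = [6239/429 -2060/143; -2060/143 2076/143]
step 1: x' = [-136186/69617, 99705/69617], P' = [229398/69617 -226386/69617; -226386/69617 240770/69617]
step 2: x' = [29212050/34420277, -45606745/34420277], P' = [112954569/34420277 -111370990/34420277; -111370990/34420277 118375076/34420277]

step 0: x̄ = F·x = [12, -5]
step 0: P̄ = F·P·Fᵀ + Q = [47 12; 12 36]
step 0: y = z − H·x̄ = [12]
step 0: S = H·P̄·Hᵀ + R = [429]
step 0: K = P̄·Hᵀ·S⁻¹ = [-118/429; -32/143]
step 0: x' = x̄ + K·y = [1244/143, -1099/143]
step 0: P' = (I − K·H)·P̄ = [6239/429 -2060/143; -2060/143 2076/143]
step 1: x̄ = F·x = [-118/11, -445/11]
step 1: P̄ = F·P·Fᵀ + Q = [210/11 794/11; 794/11 12002/33]
step 1: y = z − H·x̄ = [-1115/11]
step 1: S = H·P̄·Hᵀ + R = [69617/33]
step 1: K = P̄·Hᵀ·S⁻¹ = [-6024/69617; -28768/69617]
step 1: x' = x̄ + K·y = [-136186/69617, 99705/69617]
step 1: P' = (I − K·H)·P̄ = [229398/69617 -226386/69617; -226386/69617 240770/69617]
step 2: x̄ = F·x = [209148/69617, 571487/69617]
step 2: P̄ = F·P·Fᵀ + Q = [519881/69617 1063698/69617; 1063698/69617 5940388/69617]
step 2: y = z − H·x̄ = [1630887/69617]
step 2: S = H·P̄·Hᵀ + R = [34420277/69617]
step 2: K = P̄·Hᵀ·S⁻¹ = [-3167158/34420277; -14008172/34420277]
step 2: x' = x̄ + K·y = [29212050/34420277, -45606745/34420277]
step 2: P' = (I − K·H)·P̄ = [112954569/34420277 -111370990/34420277; -111370990/34420277 118375076/34420277]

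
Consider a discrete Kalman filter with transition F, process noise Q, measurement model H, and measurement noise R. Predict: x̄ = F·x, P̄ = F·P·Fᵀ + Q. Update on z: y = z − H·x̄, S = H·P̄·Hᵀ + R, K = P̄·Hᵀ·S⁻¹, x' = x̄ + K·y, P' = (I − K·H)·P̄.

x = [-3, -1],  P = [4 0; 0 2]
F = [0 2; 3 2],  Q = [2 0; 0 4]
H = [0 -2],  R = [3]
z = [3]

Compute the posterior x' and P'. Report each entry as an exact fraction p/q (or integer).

x' = [-86/195, -107/65]
P' = [1694/195 8/65; 8/65 48/65]

x̄ = F·x = [-2, -11]
P̄ = F·P·Fᵀ + Q = [10 8; 8 48]
y = z − H·x̄ = [-19]
S = H·P̄·Hᵀ + R = [195]
K = P̄·Hᵀ·S⁻¹ = [-16/195; -32/65]
x' = x̄ + K·y = [-86/195, -107/65]
P' = (I − K·H)·P̄ = [1694/195 8/65; 8/65 48/65]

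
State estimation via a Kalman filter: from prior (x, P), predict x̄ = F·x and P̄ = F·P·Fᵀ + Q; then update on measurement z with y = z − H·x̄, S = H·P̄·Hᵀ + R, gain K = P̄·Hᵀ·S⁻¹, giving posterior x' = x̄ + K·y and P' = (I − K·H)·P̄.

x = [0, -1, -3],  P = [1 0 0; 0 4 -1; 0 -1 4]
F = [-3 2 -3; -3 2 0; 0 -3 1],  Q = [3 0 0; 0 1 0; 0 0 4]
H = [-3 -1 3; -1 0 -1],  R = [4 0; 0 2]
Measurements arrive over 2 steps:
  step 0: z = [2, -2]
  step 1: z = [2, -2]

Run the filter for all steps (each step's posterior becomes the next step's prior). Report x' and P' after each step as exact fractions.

step 0: x̄ = F·x = [7, -2, 0]
step 0: P̄ = F·P·Fᵀ + Q = [76 31 -47; 31 26 -26; -47 -26 50]
step 0: y = z − H·x̄ = [21, 5]
step 0: S = H·P̄·Hᵀ + R = [2352 83; 83 34]
step 0: K = P̄·Hᵀ·S⁻¹ = [-11193/73079 -35008/73079; -6283/73079 4591/73079; 11027/73079 -33367/73079]
step 0: x' = x̄ + K·y = [101460/73079, -255146/73079, 64732/73079]
step 0: P' = (I − K·H)·P̄ = [61572/73079 -114612/73079 8444/73079; -114612/73079 685258/73079 105430/73079; 8444/73079 105430/73079 58290/73079]
step 1: x̄ = F·x = [-1008868/73079, -814672/73079, 830170/73079]
step 1: P̄ = F·P·Fᵀ + Q = [4301203/73079 4113940/73079 -4183528/73079; 4113940/73079 4743603/73079 -4957528/73079; -4183528/73079 -4957528/73079 5885348/73079]
step 1: y = z − H·x̄ = [-6185628/73079, -324856/73079]
step 1: S = H·P̄·Hᵀ + R = [226447190/73079 -5596023/73079; -5596023/73079 1965653/73079]
step 1: K = P̄·Hᵀ·S⁻¹ = [-804324106/5662380779 -2628814371/5662380779; -794997393/5662380779 166811121/5662380779; 74137832/514761889 -234606548/514761889]
step 1: x' = x̄ + K·y = [145099588/514761889, 311475460/514761889, 615281718/514761889]
step 1: P' = (I − K·H)·P̄ = [3603515666/5662380779 -2630911346/5662380779 150373916/514761889; -2630911346/5662380779 17964590922/5662380779 208844464/514761889; 150373916/514761889 208844464/514761889 318839180/514761889]

step 0: x' = [101460/73079, -255146/73079, 64732/73079], P' = [61572/73079 -114612/73079 8444/73079; -114612/73079 685258/73079 105430/73079; 8444/73079 105430/73079 58290/73079]
step 1: x' = [145099588/514761889, 311475460/514761889, 615281718/514761889], P' = [3603515666/5662380779 -2630911346/5662380779 150373916/514761889; -2630911346/5662380779 17964590922/5662380779 208844464/514761889; 150373916/514761889 208844464/514761889 318839180/514761889]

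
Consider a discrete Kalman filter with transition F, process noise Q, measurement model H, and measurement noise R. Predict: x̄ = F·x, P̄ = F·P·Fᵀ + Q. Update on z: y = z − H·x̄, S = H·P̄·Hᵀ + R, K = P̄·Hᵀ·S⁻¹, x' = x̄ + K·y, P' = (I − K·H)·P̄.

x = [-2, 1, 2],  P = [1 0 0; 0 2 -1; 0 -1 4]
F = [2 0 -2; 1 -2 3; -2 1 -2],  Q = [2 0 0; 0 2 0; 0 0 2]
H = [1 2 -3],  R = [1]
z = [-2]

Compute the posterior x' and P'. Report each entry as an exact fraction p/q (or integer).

x' = [-6496/767, 2549/767, 47/767]
P' = [11690/767 -5326/767 370/767; -5326/767 4044/767 853/767; 370/767 853/767 740/767]

x̄ = F·x = [-8, 2, 1]
P̄ = F·P·Fᵀ + Q = [22 -26 14; -26 59 -37; 14 -37 28]
y = z − H·x̄ = [5]
S = H·P̄·Hᵀ + R = [767]
K = P̄·Hᵀ·S⁻¹ = [-72/767; 203/767; -144/767]
x' = x̄ + K·y = [-6496/767, 2549/767, 47/767]
P' = (I − K·H)·P̄ = [11690/767 -5326/767 370/767; -5326/767 4044/767 853/767; 370/767 853/767 740/767]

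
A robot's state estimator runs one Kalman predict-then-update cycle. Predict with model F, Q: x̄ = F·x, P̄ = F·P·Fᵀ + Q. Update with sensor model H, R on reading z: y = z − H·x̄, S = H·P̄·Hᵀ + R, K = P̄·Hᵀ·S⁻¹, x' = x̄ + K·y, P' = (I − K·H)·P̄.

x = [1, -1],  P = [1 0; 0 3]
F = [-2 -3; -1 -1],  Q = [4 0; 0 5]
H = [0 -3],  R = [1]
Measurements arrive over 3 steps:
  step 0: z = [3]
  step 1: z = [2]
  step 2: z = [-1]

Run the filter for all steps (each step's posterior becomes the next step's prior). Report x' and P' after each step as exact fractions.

step 0: x' = [-17/82, -81/82], P' = [1781/82 11/82; 11/82 9/82]
step 1: x' = [1693/5020, -6617/10040], P' = [26223/1255 911/5020; 911/5020 1111/10040]
step 2: x' = [3161726/2392691, 797448/2392691], P' = [99685339/4785382 432011/2392691; 432011/2392691 264739/2392691]

step 0: x̄ = F·x = [1, 0]
step 0: P̄ = F·P·Fᵀ + Q = [35 11; 11 9]
step 0: y = z − H·x̄ = [3]
step 0: S = H·P̄·Hᵀ + R = [82]
step 0: K = P̄·Hᵀ·S⁻¹ = [-33/82; -27/82]
step 0: x' = x̄ + K·y = [-17/82, -81/82]
step 0: P' = (I − K·H)·P̄ = [1781/82 11/82; 11/82 9/82]
step 1: x̄ = F·x = [277/82, 49/41]
step 1: P̄ = F·P·Fᵀ + Q = [7665/82 1822/41; 1822/41 1111/41]
step 1: y = z − H·x̄ = [229/41]
step 1: S = H·P̄·Hᵀ + R = [10040/41]
step 1: K = P̄·Hᵀ·S⁻¹ = [-2733/5020; -3333/10040]
step 1: x' = x̄ + K·y = [1693/5020, -6617/10040]
step 1: P' = (I − K·H)·P̄ = [26223/1255 911/5020; 911/5020 1111/10040]
step 2: x̄ = F·x = [13079/10040, 3231/10040]
step 2: P̄ = F·P·Fᵀ + Q = [911159/10040 432011/10040; 432011/10040 264739/10040]
step 2: y = z − H·x̄ = [-347/10040]
step 2: S = H·P̄·Hᵀ + R = [2392691/10040]
step 2: K = P̄·Hᵀ·S⁻¹ = [-1296033/2392691; -794217/2392691]
step 2: x' = x̄ + K·y = [3161726/2392691, 797448/2392691]
step 2: P' = (I − K·H)·P̄ = [99685339/4785382 432011/2392691; 432011/2392691 264739/2392691]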